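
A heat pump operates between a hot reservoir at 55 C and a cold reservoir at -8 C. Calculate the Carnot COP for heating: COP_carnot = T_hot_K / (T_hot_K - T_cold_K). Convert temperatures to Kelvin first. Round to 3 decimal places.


Convert to Kelvin:
  T_hot = 55 + 273.15 = 328.15 K
  T_cold = -8 + 273.15 = 265.15 K
Apply Carnot COP formula:
  COP = T_hot_K / (T_hot_K - T_cold_K) = 328.15 / 63.0
  COP = 5.209

5.209


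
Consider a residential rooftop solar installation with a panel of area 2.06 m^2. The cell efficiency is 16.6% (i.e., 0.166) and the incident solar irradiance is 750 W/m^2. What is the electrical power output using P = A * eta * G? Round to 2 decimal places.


Use the solar power formula P = A * eta * G.
Given: A = 2.06 m^2, eta = 0.166, G = 750 W/m^2
P = 2.06 * 0.166 * 750
P = 256.47 W

256.47


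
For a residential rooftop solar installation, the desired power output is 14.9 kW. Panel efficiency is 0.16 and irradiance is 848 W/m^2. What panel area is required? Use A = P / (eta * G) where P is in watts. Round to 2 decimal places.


Convert target power to watts: P = 14.9 * 1000 = 14900.0 W
Compute denominator: eta * G = 0.16 * 848 = 135.68
Required area A = P / (eta * G) = 14900.0 / 135.68
A = 109.82 m^2

109.82


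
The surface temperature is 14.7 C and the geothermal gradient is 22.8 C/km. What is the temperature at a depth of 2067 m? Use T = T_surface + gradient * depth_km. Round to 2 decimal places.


Convert depth to km: 2067 / 1000 = 2.067 km
Temperature increase = gradient * depth_km = 22.8 * 2.067 = 47.13 C
Temperature at depth = T_surface + delta_T = 14.7 + 47.13
T = 61.83 C

61.83


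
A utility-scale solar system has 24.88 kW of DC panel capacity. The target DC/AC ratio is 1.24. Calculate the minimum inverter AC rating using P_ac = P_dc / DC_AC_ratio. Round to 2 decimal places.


The inverter AC capacity is determined by the DC/AC ratio.
Given: P_dc = 24.88 kW, DC/AC ratio = 1.24
P_ac = P_dc / ratio = 24.88 / 1.24
P_ac = 20.06 kW

20.06


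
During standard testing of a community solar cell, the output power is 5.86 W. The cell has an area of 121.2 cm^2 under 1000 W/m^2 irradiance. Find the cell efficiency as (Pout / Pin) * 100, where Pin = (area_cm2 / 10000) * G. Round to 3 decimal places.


First compute the input power:
  Pin = area_cm2 / 10000 * G = 121.2 / 10000 * 1000 = 12.12 W
Then compute efficiency:
  Efficiency = (Pout / Pin) * 100 = (5.86 / 12.12) * 100
  Efficiency = 48.350%

48.350


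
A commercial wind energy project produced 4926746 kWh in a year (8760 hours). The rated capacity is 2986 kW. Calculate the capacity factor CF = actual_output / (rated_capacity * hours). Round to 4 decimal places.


Capacity factor = actual output / maximum possible output
Maximum possible = rated * hours = 2986 * 8760 = 26157360 kWh
CF = 4926746 / 26157360
CF = 0.1884

0.1884


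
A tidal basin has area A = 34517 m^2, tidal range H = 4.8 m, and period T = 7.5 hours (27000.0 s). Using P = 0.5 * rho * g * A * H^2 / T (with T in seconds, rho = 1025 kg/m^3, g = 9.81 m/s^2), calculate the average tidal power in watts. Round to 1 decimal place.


Convert period to seconds: T = 7.5 * 3600 = 27000.0 s
H^2 = 4.8^2 = 23.04
P = 0.5 * rho * g * A * H^2 / T
P = 0.5 * 1025 * 9.81 * 34517 * 23.04 / 27000.0
P = 148086.2 W

148086.2


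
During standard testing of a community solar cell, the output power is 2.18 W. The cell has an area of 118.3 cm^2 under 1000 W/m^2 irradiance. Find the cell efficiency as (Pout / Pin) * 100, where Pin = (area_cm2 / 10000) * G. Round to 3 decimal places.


First compute the input power:
  Pin = area_cm2 / 10000 * G = 118.3 / 10000 * 1000 = 11.83 W
Then compute efficiency:
  Efficiency = (Pout / Pin) * 100 = (2.18 / 11.83) * 100
  Efficiency = 18.428%

18.428


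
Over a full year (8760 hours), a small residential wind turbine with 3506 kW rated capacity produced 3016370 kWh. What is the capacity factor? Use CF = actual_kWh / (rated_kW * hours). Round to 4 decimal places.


Capacity factor = actual output / maximum possible output
Maximum possible = rated * hours = 3506 * 8760 = 30712560 kWh
CF = 3016370 / 30712560
CF = 0.0982

0.0982


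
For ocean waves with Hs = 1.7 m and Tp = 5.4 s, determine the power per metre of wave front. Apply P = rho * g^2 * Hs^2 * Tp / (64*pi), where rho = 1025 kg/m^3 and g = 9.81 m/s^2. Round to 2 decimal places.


Apply wave power formula:
  g^2 = 9.81^2 = 96.2361
  Hs^2 = 1.7^2 = 2.89
  Numerator = rho * g^2 * Hs^2 * Tp = 1025 * 96.2361 * 2.89 * 5.4 = 1539407.09
  Denominator = 64 * pi = 201.0619
  P = 1539407.09 / 201.0619 = 7656.38 W/m

7656.38


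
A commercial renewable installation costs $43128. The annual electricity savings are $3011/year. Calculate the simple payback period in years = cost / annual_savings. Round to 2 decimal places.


Simple payback period = initial cost / annual savings
Payback = 43128 / 3011
Payback = 14.32 years

14.32


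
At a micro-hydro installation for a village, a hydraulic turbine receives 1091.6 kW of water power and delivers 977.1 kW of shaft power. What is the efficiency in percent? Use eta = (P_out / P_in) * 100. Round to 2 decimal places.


Turbine efficiency = (output power / input power) * 100
eta = (977.1 / 1091.6) * 100
eta = 89.51%

89.51


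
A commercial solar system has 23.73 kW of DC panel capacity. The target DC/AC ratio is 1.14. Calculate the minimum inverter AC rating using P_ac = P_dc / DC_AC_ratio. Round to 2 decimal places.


The inverter AC capacity is determined by the DC/AC ratio.
Given: P_dc = 23.73 kW, DC/AC ratio = 1.14
P_ac = P_dc / ratio = 23.73 / 1.14
P_ac = 20.82 kW

20.82


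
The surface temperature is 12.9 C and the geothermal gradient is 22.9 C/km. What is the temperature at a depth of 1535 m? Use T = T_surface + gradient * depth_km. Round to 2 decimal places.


Convert depth to km: 1535 / 1000 = 1.535 km
Temperature increase = gradient * depth_km = 22.9 * 1.535 = 35.15 C
Temperature at depth = T_surface + delta_T = 12.9 + 35.15
T = 48.05 C

48.05


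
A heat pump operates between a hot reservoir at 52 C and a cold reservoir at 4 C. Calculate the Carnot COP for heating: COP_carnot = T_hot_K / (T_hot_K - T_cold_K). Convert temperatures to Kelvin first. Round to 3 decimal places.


Convert to Kelvin:
  T_hot = 52 + 273.15 = 325.15 K
  T_cold = 4 + 273.15 = 277.15 K
Apply Carnot COP formula:
  COP = T_hot_K / (T_hot_K - T_cold_K) = 325.15 / 48.0
  COP = 6.774

6.774


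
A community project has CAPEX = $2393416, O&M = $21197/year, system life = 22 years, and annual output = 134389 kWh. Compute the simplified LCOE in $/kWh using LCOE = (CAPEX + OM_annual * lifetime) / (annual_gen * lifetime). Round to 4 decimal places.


Total cost = CAPEX + OM * lifetime = 2393416 + 21197 * 22 = 2393416 + 466334 = 2859750
Total generation = annual * lifetime = 134389 * 22 = 2956558 kWh
LCOE = 2859750 / 2956558
LCOE = 0.9673 $/kWh

0.9673


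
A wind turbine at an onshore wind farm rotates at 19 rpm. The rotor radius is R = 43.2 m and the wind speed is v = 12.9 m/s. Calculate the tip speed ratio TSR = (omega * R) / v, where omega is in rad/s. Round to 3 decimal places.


Convert rotational speed to rad/s:
  omega = 19 * 2 * pi / 60 = 1.9897 rad/s
Compute tip speed:
  v_tip = omega * R = 1.9897 * 43.2 = 85.954 m/s
Tip speed ratio:
  TSR = v_tip / v_wind = 85.954 / 12.9 = 6.663

6.663


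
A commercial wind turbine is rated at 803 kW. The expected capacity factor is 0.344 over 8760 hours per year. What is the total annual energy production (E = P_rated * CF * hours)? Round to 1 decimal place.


Annual energy = rated_kW * capacity_factor * hours_per_year
Given: P_rated = 803 kW, CF = 0.344, hours = 8760
E = 803 * 0.344 * 8760
E = 2419792.3 kWh

2419792.3


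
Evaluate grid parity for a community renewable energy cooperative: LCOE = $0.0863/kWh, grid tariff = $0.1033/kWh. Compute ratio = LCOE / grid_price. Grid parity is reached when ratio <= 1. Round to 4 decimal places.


Compare LCOE to grid price:
  LCOE = $0.0863/kWh, Grid price = $0.1033/kWh
  Ratio = LCOE / grid_price = 0.0863 / 0.1033 = 0.8354
  Grid parity achieved (ratio <= 1)? yes

0.8354


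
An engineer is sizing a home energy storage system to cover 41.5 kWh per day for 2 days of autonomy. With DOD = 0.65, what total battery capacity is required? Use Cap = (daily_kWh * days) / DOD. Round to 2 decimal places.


Total energy needed = daily * days = 41.5 * 2 = 83.0 kWh
Account for depth of discharge:
  Cap = total_energy / DOD = 83.0 / 0.65
  Cap = 127.69 kWh

127.69


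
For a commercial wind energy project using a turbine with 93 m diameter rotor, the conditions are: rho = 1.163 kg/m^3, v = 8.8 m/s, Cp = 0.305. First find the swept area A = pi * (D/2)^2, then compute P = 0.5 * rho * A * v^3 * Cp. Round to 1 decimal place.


Step 1 -- Compute swept area:
  A = pi * (D/2)^2 = pi * (93/2)^2 = 6792.91 m^2
Step 2 -- Apply wind power equation:
  P = 0.5 * rho * A * v^3 * Cp
  v^3 = 8.8^3 = 681.472
  P = 0.5 * 1.163 * 6792.91 * 681.472 * 0.305
  P = 821019.3 W

821019.3


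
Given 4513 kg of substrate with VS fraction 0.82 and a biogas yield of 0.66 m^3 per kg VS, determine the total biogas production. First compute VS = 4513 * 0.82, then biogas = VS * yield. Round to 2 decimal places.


Compute volatile solids:
  VS = mass * VS_fraction = 4513 * 0.82 = 3700.66 kg
Calculate biogas volume:
  Biogas = VS * specific_yield = 3700.66 * 0.66
  Biogas = 2442.44 m^3

2442.44


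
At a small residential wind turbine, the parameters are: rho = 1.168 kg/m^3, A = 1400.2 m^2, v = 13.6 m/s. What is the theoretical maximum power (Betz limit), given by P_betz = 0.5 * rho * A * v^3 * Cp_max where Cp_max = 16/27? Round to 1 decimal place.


The Betz coefficient Cp_max = 16/27 = 0.5926
v^3 = 13.6^3 = 2515.456
P_betz = 0.5 * rho * A * v^3 * Cp_max
P_betz = 0.5 * 1.168 * 1400.2 * 2515.456 * 0.5926
P_betz = 1218921.9 W

1218921.9


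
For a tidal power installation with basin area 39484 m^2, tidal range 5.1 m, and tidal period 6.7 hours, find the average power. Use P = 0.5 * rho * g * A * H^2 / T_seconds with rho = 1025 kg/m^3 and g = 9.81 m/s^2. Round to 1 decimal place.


Convert period to seconds: T = 6.7 * 3600 = 24120.0 s
H^2 = 5.1^2 = 26.01
P = 0.5 * rho * g * A * H^2 / T
P = 0.5 * 1025 * 9.81 * 39484 * 26.01 / 24120.0
P = 214065.7 W

214065.7


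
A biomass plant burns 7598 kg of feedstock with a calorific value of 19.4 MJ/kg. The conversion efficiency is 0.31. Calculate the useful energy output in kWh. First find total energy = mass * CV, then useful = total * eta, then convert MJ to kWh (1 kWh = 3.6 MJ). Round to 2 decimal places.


Total energy = mass * CV = 7598 * 19.4 = 147401.2 MJ
Useful energy = total * eta = 147401.2 * 0.31 = 45694.37 MJ
Convert to kWh: 45694.37 / 3.6
Useful energy = 12692.88 kWh

12692.88


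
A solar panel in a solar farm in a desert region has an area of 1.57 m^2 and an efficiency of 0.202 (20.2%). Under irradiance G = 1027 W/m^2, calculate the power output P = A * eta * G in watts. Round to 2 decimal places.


Use the solar power formula P = A * eta * G.
Given: A = 1.57 m^2, eta = 0.202, G = 1027 W/m^2
P = 1.57 * 0.202 * 1027
P = 325.70 W

325.70


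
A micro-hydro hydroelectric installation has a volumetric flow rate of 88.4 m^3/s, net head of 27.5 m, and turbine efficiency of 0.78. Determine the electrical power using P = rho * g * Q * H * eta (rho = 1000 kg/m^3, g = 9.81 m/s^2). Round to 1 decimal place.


Apply the hydropower formula P = rho * g * Q * H * eta
rho * g = 1000 * 9.81 = 9810.0
P = 9810.0 * 88.4 * 27.5 * 0.78
P = 18601525.8 W

18601525.8


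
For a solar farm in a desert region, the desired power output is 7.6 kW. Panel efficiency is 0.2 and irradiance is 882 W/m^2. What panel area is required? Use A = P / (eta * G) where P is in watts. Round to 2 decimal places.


Convert target power to watts: P = 7.6 * 1000 = 7600.0 W
Compute denominator: eta * G = 0.2 * 882 = 176.4
Required area A = P / (eta * G) = 7600.0 / 176.4
A = 43.08 m^2

43.08


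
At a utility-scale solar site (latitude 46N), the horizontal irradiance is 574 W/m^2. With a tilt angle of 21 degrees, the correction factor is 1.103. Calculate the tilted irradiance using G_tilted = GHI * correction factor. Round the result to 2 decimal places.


Identify the given values:
  GHI = 574 W/m^2, tilt correction factor = 1.103
Apply the formula G_tilted = GHI * factor:
  G_tilted = 574 * 1.103
  G_tilted = 633.12 W/m^2

633.12


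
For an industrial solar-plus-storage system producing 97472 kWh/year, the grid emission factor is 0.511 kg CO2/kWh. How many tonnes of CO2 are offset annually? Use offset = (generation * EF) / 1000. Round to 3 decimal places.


CO2 offset in kg = generation * emission_factor
CO2 offset = 97472 * 0.511 = 49808.19 kg
Convert to tonnes:
  CO2 offset = 49808.19 / 1000 = 49.808 tonnes

49.808


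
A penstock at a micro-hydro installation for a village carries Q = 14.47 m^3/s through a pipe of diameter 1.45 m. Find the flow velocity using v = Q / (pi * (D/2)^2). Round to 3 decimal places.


Compute pipe cross-sectional area:
  A = pi * (D/2)^2 = pi * (1.45/2)^2 = 1.6513 m^2
Calculate velocity:
  v = Q / A = 14.47 / 1.6513
  v = 8.763 m/s

8.763


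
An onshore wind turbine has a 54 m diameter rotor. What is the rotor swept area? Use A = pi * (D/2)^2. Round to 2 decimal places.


Compute the rotor radius:
  r = D / 2 = 54 / 2 = 27.0 m
Calculate swept area:
  A = pi * r^2 = pi * 27.0^2
  A = 2290.22 m^2

2290.22


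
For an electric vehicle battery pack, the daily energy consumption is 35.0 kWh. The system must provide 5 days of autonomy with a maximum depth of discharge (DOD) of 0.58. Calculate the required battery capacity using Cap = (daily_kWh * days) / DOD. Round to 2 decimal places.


Total energy needed = daily * days = 35.0 * 5 = 175.0 kWh
Account for depth of discharge:
  Cap = total_energy / DOD = 175.0 / 0.58
  Cap = 301.72 kWh

301.72


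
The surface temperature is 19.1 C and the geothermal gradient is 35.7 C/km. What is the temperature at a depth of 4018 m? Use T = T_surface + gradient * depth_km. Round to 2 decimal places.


Convert depth to km: 4018 / 1000 = 4.018 km
Temperature increase = gradient * depth_km = 35.7 * 4.018 = 143.44 C
Temperature at depth = T_surface + delta_T = 19.1 + 143.44
T = 162.54 C

162.54


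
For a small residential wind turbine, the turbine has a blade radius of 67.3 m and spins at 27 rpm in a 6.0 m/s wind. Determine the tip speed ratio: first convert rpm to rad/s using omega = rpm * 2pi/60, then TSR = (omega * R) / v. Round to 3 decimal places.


Convert rotational speed to rad/s:
  omega = 27 * 2 * pi / 60 = 2.8274 rad/s
Compute tip speed:
  v_tip = omega * R = 2.8274 * 67.3 = 190.286 m/s
Tip speed ratio:
  TSR = v_tip / v_wind = 190.286 / 6.0 = 31.714

31.714


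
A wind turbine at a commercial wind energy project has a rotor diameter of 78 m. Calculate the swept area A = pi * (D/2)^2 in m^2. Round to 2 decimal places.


Compute the rotor radius:
  r = D / 2 = 78 / 2 = 39.0 m
Calculate swept area:
  A = pi * r^2 = pi * 39.0^2
  A = 4778.36 m^2

4778.36


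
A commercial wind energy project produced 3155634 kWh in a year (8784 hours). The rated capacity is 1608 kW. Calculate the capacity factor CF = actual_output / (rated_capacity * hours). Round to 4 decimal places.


Capacity factor = actual output / maximum possible output
Maximum possible = rated * hours = 1608 * 8784 = 14124672 kWh
CF = 3155634 / 14124672
CF = 0.2234

0.2234


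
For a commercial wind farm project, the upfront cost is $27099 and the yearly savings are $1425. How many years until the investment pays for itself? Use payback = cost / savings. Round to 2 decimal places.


Simple payback period = initial cost / annual savings
Payback = 27099 / 1425
Payback = 19.02 years

19.02


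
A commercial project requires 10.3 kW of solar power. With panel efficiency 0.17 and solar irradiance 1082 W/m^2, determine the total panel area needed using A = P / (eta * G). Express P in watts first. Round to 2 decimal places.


Convert target power to watts: P = 10.3 * 1000 = 10300.0 W
Compute denominator: eta * G = 0.17 * 1082 = 183.94
Required area A = P / (eta * G) = 10300.0 / 183.94
A = 56.00 m^2

56.00


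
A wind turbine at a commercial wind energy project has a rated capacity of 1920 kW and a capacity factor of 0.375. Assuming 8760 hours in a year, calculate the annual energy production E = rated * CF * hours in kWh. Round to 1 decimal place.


Annual energy = rated_kW * capacity_factor * hours_per_year
Given: P_rated = 1920 kW, CF = 0.375, hours = 8760
E = 1920 * 0.375 * 8760
E = 6307200.0 kWh

6307200.0


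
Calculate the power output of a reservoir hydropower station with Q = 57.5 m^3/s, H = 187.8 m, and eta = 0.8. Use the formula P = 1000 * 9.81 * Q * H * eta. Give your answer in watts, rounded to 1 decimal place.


Apply the hydropower formula P = rho * g * Q * H * eta
rho * g = 1000 * 9.81 = 9810.0
P = 9810.0 * 57.5 * 187.8 * 0.8
P = 84746628.0 W

84746628.0


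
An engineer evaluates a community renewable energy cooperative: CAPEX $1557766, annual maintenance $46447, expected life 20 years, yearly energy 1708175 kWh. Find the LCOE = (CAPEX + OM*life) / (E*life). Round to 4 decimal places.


Total cost = CAPEX + OM * lifetime = 1557766 + 46447 * 20 = 1557766 + 928940 = 2486706
Total generation = annual * lifetime = 1708175 * 20 = 34163500 kWh
LCOE = 2486706 / 34163500
LCOE = 0.0728 $/kWh

0.0728


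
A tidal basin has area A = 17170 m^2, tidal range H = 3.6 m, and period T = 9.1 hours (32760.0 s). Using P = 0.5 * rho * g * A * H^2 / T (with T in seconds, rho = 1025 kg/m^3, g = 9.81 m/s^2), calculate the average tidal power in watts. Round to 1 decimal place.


Convert period to seconds: T = 9.1 * 3600 = 32760.0 s
H^2 = 3.6^2 = 12.96
P = 0.5 * rho * g * A * H^2 / T
P = 0.5 * 1025 * 9.81 * 17170 * 12.96 / 32760.0
P = 34150.3 W

34150.3


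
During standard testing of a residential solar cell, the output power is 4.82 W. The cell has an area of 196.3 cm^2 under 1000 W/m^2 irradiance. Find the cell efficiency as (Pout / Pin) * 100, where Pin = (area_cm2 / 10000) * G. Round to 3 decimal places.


First compute the input power:
  Pin = area_cm2 / 10000 * G = 196.3 / 10000 * 1000 = 19.63 W
Then compute efficiency:
  Efficiency = (Pout / Pin) * 100 = (4.82 / 19.63) * 100
  Efficiency = 24.554%

24.554


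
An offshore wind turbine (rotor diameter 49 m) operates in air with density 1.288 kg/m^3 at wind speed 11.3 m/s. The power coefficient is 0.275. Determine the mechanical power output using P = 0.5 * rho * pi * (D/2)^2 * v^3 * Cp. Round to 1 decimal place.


Step 1 -- Compute swept area:
  A = pi * (D/2)^2 = pi * (49/2)^2 = 1885.74 m^2
Step 2 -- Apply wind power equation:
  P = 0.5 * rho * A * v^3 * Cp
  v^3 = 11.3^3 = 1442.897
  P = 0.5 * 1.288 * 1885.74 * 1442.897 * 0.275
  P = 481876.7 W

481876.7


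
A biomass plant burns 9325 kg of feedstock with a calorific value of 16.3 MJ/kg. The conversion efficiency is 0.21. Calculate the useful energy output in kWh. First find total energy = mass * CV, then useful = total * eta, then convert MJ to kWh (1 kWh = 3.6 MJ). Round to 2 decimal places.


Total energy = mass * CV = 9325 * 16.3 = 151997.5 MJ
Useful energy = total * eta = 151997.5 * 0.21 = 31919.48 MJ
Convert to kWh: 31919.48 / 3.6
Useful energy = 8866.52 kWh

8866.52


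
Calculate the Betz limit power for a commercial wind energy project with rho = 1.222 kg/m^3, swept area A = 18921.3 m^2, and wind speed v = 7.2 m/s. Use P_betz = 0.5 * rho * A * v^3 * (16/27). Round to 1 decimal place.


The Betz coefficient Cp_max = 16/27 = 0.5926
v^3 = 7.2^3 = 373.248
P_betz = 0.5 * rho * A * v^3 * Cp_max
P_betz = 0.5 * 1.222 * 18921.3 * 373.248 * 0.5926
P_betz = 2557089.3 W

2557089.3


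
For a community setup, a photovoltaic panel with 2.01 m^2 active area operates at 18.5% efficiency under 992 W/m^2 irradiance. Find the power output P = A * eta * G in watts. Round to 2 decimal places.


Use the solar power formula P = A * eta * G.
Given: A = 2.01 m^2, eta = 0.185, G = 992 W/m^2
P = 2.01 * 0.185 * 992
P = 368.88 W

368.88


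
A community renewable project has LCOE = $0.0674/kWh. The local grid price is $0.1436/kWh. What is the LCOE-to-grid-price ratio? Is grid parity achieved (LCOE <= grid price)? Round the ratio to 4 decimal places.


Compare LCOE to grid price:
  LCOE = $0.0674/kWh, Grid price = $0.1436/kWh
  Ratio = LCOE / grid_price = 0.0674 / 0.1436 = 0.4694
  Grid parity achieved (ratio <= 1)? yes

0.4694


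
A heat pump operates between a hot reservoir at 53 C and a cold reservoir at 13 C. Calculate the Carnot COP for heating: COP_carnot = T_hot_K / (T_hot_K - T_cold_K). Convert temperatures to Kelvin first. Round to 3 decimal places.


Convert to Kelvin:
  T_hot = 53 + 273.15 = 326.15 K
  T_cold = 13 + 273.15 = 286.15 K
Apply Carnot COP formula:
  COP = T_hot_K / (T_hot_K - T_cold_K) = 326.15 / 40.0
  COP = 8.154

8.154


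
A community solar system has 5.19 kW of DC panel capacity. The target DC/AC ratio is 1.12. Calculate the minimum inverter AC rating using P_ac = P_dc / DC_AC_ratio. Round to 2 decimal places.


The inverter AC capacity is determined by the DC/AC ratio.
Given: P_dc = 5.19 kW, DC/AC ratio = 1.12
P_ac = P_dc / ratio = 5.19 / 1.12
P_ac = 4.63 kW

4.63


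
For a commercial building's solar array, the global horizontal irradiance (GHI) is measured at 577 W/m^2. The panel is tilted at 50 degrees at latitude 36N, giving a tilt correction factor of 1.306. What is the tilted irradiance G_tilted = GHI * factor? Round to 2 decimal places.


Identify the given values:
  GHI = 577 W/m^2, tilt correction factor = 1.306
Apply the formula G_tilted = GHI * factor:
  G_tilted = 577 * 1.306
  G_tilted = 753.56 W/m^2

753.56


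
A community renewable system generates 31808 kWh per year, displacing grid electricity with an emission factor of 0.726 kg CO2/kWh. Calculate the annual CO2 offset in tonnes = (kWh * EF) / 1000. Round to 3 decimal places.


CO2 offset in kg = generation * emission_factor
CO2 offset = 31808 * 0.726 = 23092.61 kg
Convert to tonnes:
  CO2 offset = 23092.61 / 1000 = 23.093 tonnes

23.093


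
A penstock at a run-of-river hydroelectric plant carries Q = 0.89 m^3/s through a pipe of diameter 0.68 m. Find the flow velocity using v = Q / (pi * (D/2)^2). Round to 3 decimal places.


Compute pipe cross-sectional area:
  A = pi * (D/2)^2 = pi * (0.68/2)^2 = 0.3632 m^2
Calculate velocity:
  v = Q / A = 0.89 / 0.3632
  v = 2.451 m/s

2.451


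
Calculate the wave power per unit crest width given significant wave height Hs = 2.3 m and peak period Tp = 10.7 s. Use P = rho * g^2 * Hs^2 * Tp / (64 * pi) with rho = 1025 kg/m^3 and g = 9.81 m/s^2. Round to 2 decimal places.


Apply wave power formula:
  g^2 = 9.81^2 = 96.2361
  Hs^2 = 2.3^2 = 5.29
  Numerator = rho * g^2 * Hs^2 * Tp = 1025 * 96.2361 * 5.29 * 10.7 = 5583433.27
  Denominator = 64 * pi = 201.0619
  P = 5583433.27 / 201.0619 = 27769.72 W/m

27769.72


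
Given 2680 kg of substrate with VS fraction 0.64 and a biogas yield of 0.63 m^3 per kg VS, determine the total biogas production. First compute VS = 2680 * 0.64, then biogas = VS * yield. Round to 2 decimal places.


Compute volatile solids:
  VS = mass * VS_fraction = 2680 * 0.64 = 1715.2 kg
Calculate biogas volume:
  Biogas = VS * specific_yield = 1715.2 * 0.63
  Biogas = 1080.58 m^3

1080.58


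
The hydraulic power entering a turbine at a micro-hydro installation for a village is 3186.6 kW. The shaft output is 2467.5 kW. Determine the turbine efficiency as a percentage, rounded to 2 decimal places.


Turbine efficiency = (output power / input power) * 100
eta = (2467.5 / 3186.6) * 100
eta = 77.43%

77.43


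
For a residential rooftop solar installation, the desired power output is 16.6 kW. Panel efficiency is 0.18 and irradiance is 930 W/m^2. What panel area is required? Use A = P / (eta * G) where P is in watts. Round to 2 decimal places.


Convert target power to watts: P = 16.6 * 1000 = 16600.0 W
Compute denominator: eta * G = 0.18 * 930 = 167.4
Required area A = P / (eta * G) = 16600.0 / 167.4
A = 99.16 m^2

99.16


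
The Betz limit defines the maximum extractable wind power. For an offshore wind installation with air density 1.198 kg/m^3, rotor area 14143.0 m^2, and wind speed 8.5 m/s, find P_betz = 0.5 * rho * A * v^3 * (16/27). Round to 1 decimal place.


The Betz coefficient Cp_max = 16/27 = 0.5926
v^3 = 8.5^3 = 614.125
P_betz = 0.5 * rho * A * v^3 * Cp_max
P_betz = 0.5 * 1.198 * 14143.0 * 614.125 * 0.5926
P_betz = 3083055.6 W

3083055.6


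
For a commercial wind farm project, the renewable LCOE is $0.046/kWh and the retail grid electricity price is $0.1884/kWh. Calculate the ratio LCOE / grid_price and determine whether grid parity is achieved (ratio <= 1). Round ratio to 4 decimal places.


Compare LCOE to grid price:
  LCOE = $0.046/kWh, Grid price = $0.1884/kWh
  Ratio = LCOE / grid_price = 0.046 / 0.1884 = 0.2442
  Grid parity achieved (ratio <= 1)? yes

0.2442


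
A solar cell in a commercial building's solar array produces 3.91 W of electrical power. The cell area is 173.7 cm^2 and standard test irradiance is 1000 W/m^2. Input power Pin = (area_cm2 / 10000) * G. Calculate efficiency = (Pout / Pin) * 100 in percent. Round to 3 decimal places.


First compute the input power:
  Pin = area_cm2 / 10000 * G = 173.7 / 10000 * 1000 = 17.37 W
Then compute efficiency:
  Efficiency = (Pout / Pin) * 100 = (3.91 / 17.37) * 100
  Efficiency = 22.510%

22.510


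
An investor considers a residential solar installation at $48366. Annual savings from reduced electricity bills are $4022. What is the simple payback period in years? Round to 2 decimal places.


Simple payback period = initial cost / annual savings
Payback = 48366 / 4022
Payback = 12.03 years

12.03


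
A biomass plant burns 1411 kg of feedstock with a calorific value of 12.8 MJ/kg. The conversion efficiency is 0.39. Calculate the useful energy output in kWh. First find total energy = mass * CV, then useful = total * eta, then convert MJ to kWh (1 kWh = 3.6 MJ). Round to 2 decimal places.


Total energy = mass * CV = 1411 * 12.8 = 18060.8 MJ
Useful energy = total * eta = 18060.8 * 0.39 = 7043.71 MJ
Convert to kWh: 7043.71 / 3.6
Useful energy = 1956.59 kWh

1956.59


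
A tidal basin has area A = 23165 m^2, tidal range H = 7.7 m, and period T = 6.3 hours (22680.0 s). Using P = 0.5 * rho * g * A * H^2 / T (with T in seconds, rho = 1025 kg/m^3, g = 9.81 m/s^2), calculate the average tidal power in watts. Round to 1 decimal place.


Convert period to seconds: T = 6.3 * 3600 = 22680.0 s
H^2 = 7.7^2 = 59.29
P = 0.5 * rho * g * A * H^2 / T
P = 0.5 * 1025 * 9.81 * 23165 * 59.29 / 22680.0
P = 304462.3 W

304462.3


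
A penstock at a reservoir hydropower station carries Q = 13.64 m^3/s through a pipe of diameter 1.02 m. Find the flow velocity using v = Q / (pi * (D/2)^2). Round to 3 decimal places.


Compute pipe cross-sectional area:
  A = pi * (D/2)^2 = pi * (1.02/2)^2 = 0.8171 m^2
Calculate velocity:
  v = Q / A = 13.64 / 0.8171
  v = 16.693 m/s

16.693


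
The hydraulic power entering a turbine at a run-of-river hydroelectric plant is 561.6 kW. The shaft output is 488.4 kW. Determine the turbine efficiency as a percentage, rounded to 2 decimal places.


Turbine efficiency = (output power / input power) * 100
eta = (488.4 / 561.6) * 100
eta = 86.97%

86.97


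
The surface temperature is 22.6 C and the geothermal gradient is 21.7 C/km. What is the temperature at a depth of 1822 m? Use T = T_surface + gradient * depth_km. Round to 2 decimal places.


Convert depth to km: 1822 / 1000 = 1.822 km
Temperature increase = gradient * depth_km = 21.7 * 1.822 = 39.54 C
Temperature at depth = T_surface + delta_T = 22.6 + 39.54
T = 62.14 C

62.14


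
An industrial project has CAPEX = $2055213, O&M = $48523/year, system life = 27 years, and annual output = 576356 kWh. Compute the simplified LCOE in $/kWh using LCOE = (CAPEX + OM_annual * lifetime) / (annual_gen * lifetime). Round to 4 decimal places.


Total cost = CAPEX + OM * lifetime = 2055213 + 48523 * 27 = 2055213 + 1310121 = 3365334
Total generation = annual * lifetime = 576356 * 27 = 15561612 kWh
LCOE = 3365334 / 15561612
LCOE = 0.2163 $/kWh

0.2163


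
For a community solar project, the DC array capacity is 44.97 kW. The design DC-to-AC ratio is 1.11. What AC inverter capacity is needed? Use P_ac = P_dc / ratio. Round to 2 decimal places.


The inverter AC capacity is determined by the DC/AC ratio.
Given: P_dc = 44.97 kW, DC/AC ratio = 1.11
P_ac = P_dc / ratio = 44.97 / 1.11
P_ac = 40.51 kW

40.51


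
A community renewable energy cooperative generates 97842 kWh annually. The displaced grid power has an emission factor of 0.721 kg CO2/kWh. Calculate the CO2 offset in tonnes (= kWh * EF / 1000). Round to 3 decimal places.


CO2 offset in kg = generation * emission_factor
CO2 offset = 97842 * 0.721 = 70544.08 kg
Convert to tonnes:
  CO2 offset = 70544.08 / 1000 = 70.544 tonnes

70.544


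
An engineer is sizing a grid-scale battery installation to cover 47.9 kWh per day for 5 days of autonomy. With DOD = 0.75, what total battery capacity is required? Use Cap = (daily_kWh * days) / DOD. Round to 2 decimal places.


Total energy needed = daily * days = 47.9 * 5 = 239.5 kWh
Account for depth of discharge:
  Cap = total_energy / DOD = 239.5 / 0.75
  Cap = 319.33 kWh

319.33


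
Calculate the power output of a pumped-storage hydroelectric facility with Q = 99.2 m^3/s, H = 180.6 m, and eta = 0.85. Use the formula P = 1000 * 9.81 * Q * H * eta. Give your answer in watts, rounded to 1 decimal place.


Apply the hydropower formula P = rho * g * Q * H * eta
rho * g = 1000 * 9.81 = 9810.0
P = 9810.0 * 99.2 * 180.6 * 0.85
P = 149388563.5 W

149388563.5


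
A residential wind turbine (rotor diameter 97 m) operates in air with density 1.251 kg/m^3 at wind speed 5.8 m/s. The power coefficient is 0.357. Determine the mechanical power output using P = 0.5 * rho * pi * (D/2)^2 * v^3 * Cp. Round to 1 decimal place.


Step 1 -- Compute swept area:
  A = pi * (D/2)^2 = pi * (97/2)^2 = 7389.81 m^2
Step 2 -- Apply wind power equation:
  P = 0.5 * rho * A * v^3 * Cp
  v^3 = 5.8^3 = 195.112
  P = 0.5 * 1.251 * 7389.81 * 195.112 * 0.357
  P = 321968.1 W

321968.1


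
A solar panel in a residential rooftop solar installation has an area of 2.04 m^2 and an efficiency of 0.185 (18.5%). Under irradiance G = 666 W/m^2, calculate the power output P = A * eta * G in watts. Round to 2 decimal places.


Use the solar power formula P = A * eta * G.
Given: A = 2.04 m^2, eta = 0.185, G = 666 W/m^2
P = 2.04 * 0.185 * 666
P = 251.35 W

251.35


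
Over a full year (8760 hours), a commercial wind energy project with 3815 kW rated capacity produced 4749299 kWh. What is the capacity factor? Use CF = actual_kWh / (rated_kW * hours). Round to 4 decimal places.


Capacity factor = actual output / maximum possible output
Maximum possible = rated * hours = 3815 * 8760 = 33419400 kWh
CF = 4749299 / 33419400
CF = 0.1421

0.1421


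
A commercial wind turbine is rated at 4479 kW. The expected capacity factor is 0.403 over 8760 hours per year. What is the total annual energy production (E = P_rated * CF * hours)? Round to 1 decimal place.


Annual energy = rated_kW * capacity_factor * hours_per_year
Given: P_rated = 4479 kW, CF = 0.403, hours = 8760
E = 4479 * 0.403 * 8760
E = 15812124.1 kWh

15812124.1


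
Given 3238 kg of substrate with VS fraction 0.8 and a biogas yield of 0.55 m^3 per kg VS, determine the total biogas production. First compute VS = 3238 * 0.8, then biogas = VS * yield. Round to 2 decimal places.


Compute volatile solids:
  VS = mass * VS_fraction = 3238 * 0.8 = 2590.4 kg
Calculate biogas volume:
  Biogas = VS * specific_yield = 2590.4 * 0.55
  Biogas = 1424.72 m^3

1424.72


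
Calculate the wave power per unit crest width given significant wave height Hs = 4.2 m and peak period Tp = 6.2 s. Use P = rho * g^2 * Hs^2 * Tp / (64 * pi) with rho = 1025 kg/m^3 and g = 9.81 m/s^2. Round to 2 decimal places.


Apply wave power formula:
  g^2 = 9.81^2 = 96.2361
  Hs^2 = 4.2^2 = 17.64
  Numerator = rho * g^2 * Hs^2 * Tp = 1025 * 96.2361 * 17.64 * 6.2 = 10788278.53
  Denominator = 64 * pi = 201.0619
  P = 10788278.53 / 201.0619 = 53656.50 W/m

53656.50


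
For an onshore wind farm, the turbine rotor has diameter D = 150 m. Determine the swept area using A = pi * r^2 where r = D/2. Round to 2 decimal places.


Compute the rotor radius:
  r = D / 2 = 150 / 2 = 75.0 m
Calculate swept area:
  A = pi * r^2 = pi * 75.0^2
  A = 17671.46 m^2

17671.46


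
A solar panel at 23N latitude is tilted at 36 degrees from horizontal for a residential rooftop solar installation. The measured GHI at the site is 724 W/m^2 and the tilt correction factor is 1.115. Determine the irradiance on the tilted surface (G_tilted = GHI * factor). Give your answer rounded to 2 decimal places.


Identify the given values:
  GHI = 724 W/m^2, tilt correction factor = 1.115
Apply the formula G_tilted = GHI * factor:
  G_tilted = 724 * 1.115
  G_tilted = 807.26 W/m^2

807.26


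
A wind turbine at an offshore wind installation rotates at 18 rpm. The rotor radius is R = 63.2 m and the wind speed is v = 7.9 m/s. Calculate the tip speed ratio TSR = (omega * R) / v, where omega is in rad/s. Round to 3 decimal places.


Convert rotational speed to rad/s:
  omega = 18 * 2 * pi / 60 = 1.885 rad/s
Compute tip speed:
  v_tip = omega * R = 1.885 * 63.2 = 119.129 m/s
Tip speed ratio:
  TSR = v_tip / v_wind = 119.129 / 7.9 = 15.080

15.080


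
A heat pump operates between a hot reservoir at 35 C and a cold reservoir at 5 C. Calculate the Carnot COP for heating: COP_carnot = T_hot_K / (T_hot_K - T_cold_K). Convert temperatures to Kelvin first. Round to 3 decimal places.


Convert to Kelvin:
  T_hot = 35 + 273.15 = 308.15 K
  T_cold = 5 + 273.15 = 278.15 K
Apply Carnot COP formula:
  COP = T_hot_K / (T_hot_K - T_cold_K) = 308.15 / 30.0
  COP = 10.272

10.272


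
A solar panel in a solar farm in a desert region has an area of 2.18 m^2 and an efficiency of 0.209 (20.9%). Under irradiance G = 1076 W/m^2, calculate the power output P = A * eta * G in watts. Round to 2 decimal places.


Use the solar power formula P = A * eta * G.
Given: A = 2.18 m^2, eta = 0.209, G = 1076 W/m^2
P = 2.18 * 0.209 * 1076
P = 490.25 W

490.25


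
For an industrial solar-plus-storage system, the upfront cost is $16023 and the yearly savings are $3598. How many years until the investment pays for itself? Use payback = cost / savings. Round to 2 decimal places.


Simple payback period = initial cost / annual savings
Payback = 16023 / 3598
Payback = 4.45 years

4.45


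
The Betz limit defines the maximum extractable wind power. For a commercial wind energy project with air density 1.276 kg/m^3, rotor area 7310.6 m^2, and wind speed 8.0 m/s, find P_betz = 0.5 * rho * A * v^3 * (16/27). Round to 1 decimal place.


The Betz coefficient Cp_max = 16/27 = 0.5926
v^3 = 8.0^3 = 512.0
P_betz = 0.5 * rho * A * v^3 * Cp_max
P_betz = 0.5 * 1.276 * 7310.6 * 512.0 * 0.5926
P_betz = 1415141.5 W

1415141.5


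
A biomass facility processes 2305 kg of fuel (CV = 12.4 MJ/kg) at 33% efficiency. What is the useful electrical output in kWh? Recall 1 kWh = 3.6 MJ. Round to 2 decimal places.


Total energy = mass * CV = 2305 * 12.4 = 28582.0 MJ
Useful energy = total * eta = 28582.0 * 0.33 = 9432.06 MJ
Convert to kWh: 9432.06 / 3.6
Useful energy = 2620.02 kWh

2620.02


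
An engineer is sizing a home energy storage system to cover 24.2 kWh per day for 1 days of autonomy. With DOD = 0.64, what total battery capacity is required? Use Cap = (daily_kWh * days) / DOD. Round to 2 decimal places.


Total energy needed = daily * days = 24.2 * 1 = 24.2 kWh
Account for depth of discharge:
  Cap = total_energy / DOD = 24.2 / 0.64
  Cap = 37.81 kWh

37.81


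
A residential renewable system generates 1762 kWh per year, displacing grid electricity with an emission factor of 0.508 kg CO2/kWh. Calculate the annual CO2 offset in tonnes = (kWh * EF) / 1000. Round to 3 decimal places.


CO2 offset in kg = generation * emission_factor
CO2 offset = 1762 * 0.508 = 895.1 kg
Convert to tonnes:
  CO2 offset = 895.1 / 1000 = 0.895 tonnes

0.895


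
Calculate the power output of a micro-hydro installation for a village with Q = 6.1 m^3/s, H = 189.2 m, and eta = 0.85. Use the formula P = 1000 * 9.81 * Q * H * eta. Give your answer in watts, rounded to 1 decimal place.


Apply the hydropower formula P = rho * g * Q * H * eta
rho * g = 1000 * 9.81 = 9810.0
P = 9810.0 * 6.1 * 189.2 * 0.85
P = 9623629.6 W

9623629.6


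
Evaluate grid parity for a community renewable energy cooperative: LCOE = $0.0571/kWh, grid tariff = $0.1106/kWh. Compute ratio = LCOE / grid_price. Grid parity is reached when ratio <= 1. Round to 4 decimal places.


Compare LCOE to grid price:
  LCOE = $0.0571/kWh, Grid price = $0.1106/kWh
  Ratio = LCOE / grid_price = 0.0571 / 0.1106 = 0.5163
  Grid parity achieved (ratio <= 1)? yes

0.5163


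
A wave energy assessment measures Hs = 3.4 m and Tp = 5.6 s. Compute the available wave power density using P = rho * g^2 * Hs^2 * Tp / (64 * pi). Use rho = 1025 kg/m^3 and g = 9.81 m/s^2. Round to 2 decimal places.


Apply wave power formula:
  g^2 = 9.81^2 = 96.2361
  Hs^2 = 3.4^2 = 11.56
  Numerator = rho * g^2 * Hs^2 * Tp = 1025 * 96.2361 * 11.56 * 5.6 = 6385688.67
  Denominator = 64 * pi = 201.0619
  P = 6385688.67 / 201.0619 = 31759.81 W/m

31759.81


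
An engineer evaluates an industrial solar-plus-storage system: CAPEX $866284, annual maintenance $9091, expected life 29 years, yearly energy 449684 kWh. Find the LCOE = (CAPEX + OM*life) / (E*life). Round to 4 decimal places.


Total cost = CAPEX + OM * lifetime = 866284 + 9091 * 29 = 866284 + 263639 = 1129923
Total generation = annual * lifetime = 449684 * 29 = 13040836 kWh
LCOE = 1129923 / 13040836
LCOE = 0.0866 $/kWh

0.0866


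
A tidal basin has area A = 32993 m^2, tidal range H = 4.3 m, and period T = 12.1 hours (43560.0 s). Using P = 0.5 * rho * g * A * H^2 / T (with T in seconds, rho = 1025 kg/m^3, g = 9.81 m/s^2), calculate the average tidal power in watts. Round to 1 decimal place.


Convert period to seconds: T = 12.1 * 3600 = 43560.0 s
H^2 = 4.3^2 = 18.49
P = 0.5 * rho * g * A * H^2 / T
P = 0.5 * 1025 * 9.81 * 32993 * 18.49 / 43560.0
P = 70409.9 W

70409.9


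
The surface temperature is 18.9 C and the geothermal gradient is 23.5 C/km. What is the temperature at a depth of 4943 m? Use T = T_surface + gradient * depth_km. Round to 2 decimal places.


Convert depth to km: 4943 / 1000 = 4.943 km
Temperature increase = gradient * depth_km = 23.5 * 4.943 = 116.16 C
Temperature at depth = T_surface + delta_T = 18.9 + 116.16
T = 135.06 C

135.06


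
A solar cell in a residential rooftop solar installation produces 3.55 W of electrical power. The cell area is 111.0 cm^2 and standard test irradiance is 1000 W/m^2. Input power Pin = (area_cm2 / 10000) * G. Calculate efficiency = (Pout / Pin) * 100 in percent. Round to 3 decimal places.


First compute the input power:
  Pin = area_cm2 / 10000 * G = 111.0 / 10000 * 1000 = 11.1 W
Then compute efficiency:
  Efficiency = (Pout / Pin) * 100 = (3.55 / 11.1) * 100
  Efficiency = 31.982%

31.982


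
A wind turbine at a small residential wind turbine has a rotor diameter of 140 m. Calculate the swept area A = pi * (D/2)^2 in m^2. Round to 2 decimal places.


Compute the rotor radius:
  r = D / 2 = 140 / 2 = 70.0 m
Calculate swept area:
  A = pi * r^2 = pi * 70.0^2
  A = 15393.80 m^2

15393.80


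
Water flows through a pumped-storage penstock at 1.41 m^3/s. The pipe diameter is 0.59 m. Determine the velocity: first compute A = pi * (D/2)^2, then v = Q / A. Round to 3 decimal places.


Compute pipe cross-sectional area:
  A = pi * (D/2)^2 = pi * (0.59/2)^2 = 0.2734 m^2
Calculate velocity:
  v = Q / A = 1.41 / 0.2734
  v = 5.157 m/s

5.157
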